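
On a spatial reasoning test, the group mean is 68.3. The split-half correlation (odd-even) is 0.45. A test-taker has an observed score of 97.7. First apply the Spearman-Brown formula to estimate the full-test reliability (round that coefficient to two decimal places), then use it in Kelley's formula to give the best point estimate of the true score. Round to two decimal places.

86.53

Spearman-Brown: ρ = 2r/(1 + r) = 2(0.45)/(1 + 0.45) = 0.900/1.45 = 0.6207 → 0.62
T̂ = 0.62(97.7) + 0.38(68.3) = 60.574 + 25.954 = 86.528 → 86.53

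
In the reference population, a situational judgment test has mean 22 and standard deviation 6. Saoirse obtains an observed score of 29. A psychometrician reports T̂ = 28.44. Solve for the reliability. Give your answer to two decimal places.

T̂ = ρX + (1 − ρ)μ  ⇒  T̂ − μ = ρ(X − μ)
ρ = (T̂ − μ)/(X − μ) = (28.44 − 22) / (29 − 22) = 6.44 / 7.0 = 0.9200

0.92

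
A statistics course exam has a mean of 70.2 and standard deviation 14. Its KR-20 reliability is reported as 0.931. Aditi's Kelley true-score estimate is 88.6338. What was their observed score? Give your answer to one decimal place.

90.0

T̂ = ρX + (1 − ρ)μ  ⇒  X = (T̂ − (1 − ρ)μ) / ρ
X = (88.6338 − 0.069 × 70.2) / 0.931 = (88.6338 − 4.8438) / 0.931 = 83.7900 / 0.931 = 90.000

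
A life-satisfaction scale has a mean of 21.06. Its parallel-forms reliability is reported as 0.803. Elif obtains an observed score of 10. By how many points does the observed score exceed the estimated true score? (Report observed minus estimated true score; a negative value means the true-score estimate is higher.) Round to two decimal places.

Regress the observed score toward the mean by the unreliability: T̂ = 0.803·10 + 0.197·21.06 = 8.030 + 4.14882 = 12.1788.
X − T̂ = 10 − 12.179 = -2.179 → -2.18

-2.18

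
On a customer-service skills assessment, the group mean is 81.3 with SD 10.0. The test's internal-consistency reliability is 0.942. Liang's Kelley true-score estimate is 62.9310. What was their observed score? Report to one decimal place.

61.8

T̂ = ρX + (1 − ρ)μ  ⇒  X = (T̂ − (1 − ρ)μ) / ρ
X = (62.9310 − 0.058 × 81.3) / 0.942 = (62.9310 − 4.7154) / 0.942 = 58.2156 / 0.942 = 61.800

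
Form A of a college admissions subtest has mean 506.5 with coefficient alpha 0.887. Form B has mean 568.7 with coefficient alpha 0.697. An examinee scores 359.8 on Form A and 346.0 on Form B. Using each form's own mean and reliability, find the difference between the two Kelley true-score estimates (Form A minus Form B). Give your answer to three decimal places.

-37.101

T̂_A = 0.887(359.8) + 0.113(506.5) = 376.37710
T̂_B = 0.697(346.0) + 0.303(568.7) = 413.47810
T̂_A − T̂_B = -37.10100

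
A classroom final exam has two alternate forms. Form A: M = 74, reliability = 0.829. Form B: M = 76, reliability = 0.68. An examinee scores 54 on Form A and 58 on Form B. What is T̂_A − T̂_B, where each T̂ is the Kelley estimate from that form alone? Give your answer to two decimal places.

-6.34

T̂_A = 0.829(54) + 0.171(74) = 57.4200
T̂_B = 0.68(58) + 0.32(76) = 63.7600
T̂_A − T̂_B = -6.3400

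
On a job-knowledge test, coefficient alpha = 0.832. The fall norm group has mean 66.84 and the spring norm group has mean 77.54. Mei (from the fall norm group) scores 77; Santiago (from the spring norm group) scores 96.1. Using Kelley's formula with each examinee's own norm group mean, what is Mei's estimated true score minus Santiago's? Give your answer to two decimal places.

-17.69

T̂_Mei = 0.832(77) + 0.168(66.84) = 75.2931
T̂_Santiago = 0.832(96.1) + 0.168(77.54) = 92.9819
Difference = 75.2931 − 92.9819 = -17.6888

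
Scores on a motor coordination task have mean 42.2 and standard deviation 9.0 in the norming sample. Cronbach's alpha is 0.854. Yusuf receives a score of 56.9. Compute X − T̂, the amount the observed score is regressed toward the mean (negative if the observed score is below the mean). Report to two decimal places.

Weight the observed score by reliability and the mean by (1 − reliability): T̂ = 0.854·56.9 + 0.146·42.2 = 48.5926 + 6.1612 = 54.7538.
X − T̂ = 56.9 − 54.754 = 2.146 → 2.15

2.15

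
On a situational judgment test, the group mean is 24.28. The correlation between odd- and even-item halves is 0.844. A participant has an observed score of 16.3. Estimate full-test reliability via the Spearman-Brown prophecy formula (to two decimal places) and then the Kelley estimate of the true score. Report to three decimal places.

16.938

Spearman-Brown: ρ = 2r/(1 + r) = 2(0.844)/(1 + 0.844) = 1.6880/1.844 = 0.9154 → 0.92
T̂ = ρX + (1 − ρ)μ
  = 0.92 × 16.3 + 0.08 × 24.28
  = 14.996 + 1.9424
  = 16.9384
  ≈ 16.938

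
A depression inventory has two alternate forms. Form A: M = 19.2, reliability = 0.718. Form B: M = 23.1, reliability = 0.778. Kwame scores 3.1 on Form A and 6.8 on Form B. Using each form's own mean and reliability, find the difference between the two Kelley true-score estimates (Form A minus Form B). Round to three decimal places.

T̂_A = 0.718(3.1) + 0.282(19.2) = 7.64020
T̂_B = 0.778(6.8) + 0.222(23.1) = 10.41860
T̂_A − T̂_B = -2.77840

-2.778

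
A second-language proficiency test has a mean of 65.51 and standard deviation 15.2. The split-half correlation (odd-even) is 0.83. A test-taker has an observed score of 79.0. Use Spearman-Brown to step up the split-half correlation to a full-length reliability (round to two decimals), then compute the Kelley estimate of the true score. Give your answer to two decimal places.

Spearman-Brown: ρ = 2r/(1 + r) = 2(0.83)/(1 + 0.83) = 1.660/1.83 = 0.9071 → 0.91
Weight the observed score by reliability and the mean by (1 − reliability): T̂ = 0.91·79.0 + 0.09·65.51 = 71.890 + 5.8959 = 77.786.

77.79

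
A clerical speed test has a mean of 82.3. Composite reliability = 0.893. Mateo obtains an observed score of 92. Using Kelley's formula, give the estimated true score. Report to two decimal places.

90.96

T̂ = ρX + (1 − ρ)μ
  = 0.893 × 92 + 0.107 × 82.3
  = 82.156 + 8.8061
  = 90.962
  ≈ 90.96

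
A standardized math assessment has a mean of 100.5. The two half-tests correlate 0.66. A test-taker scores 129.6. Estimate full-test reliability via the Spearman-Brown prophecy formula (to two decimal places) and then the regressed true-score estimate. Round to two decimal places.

Spearman-Brown: ρ = 2r/(1 + r) = 2(0.66)/(1 + 0.66) = 1.320/1.66 = 0.7952 → 0.80
Weight the observed score by reliability and the mean by (1 − reliability): T̂ = 0.80·129.6 + 0.20·100.5 = 103.680 + 20.100 = 123.780.

123.78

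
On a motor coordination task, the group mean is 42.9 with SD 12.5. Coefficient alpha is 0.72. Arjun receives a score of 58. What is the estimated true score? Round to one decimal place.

53.8

T̂ = ρX + (1 − ρ)μ
  = 0.72 × 58 + 0.28 × 42.9
  = 41.76 + 12.012
  = 53.77
  ≈ 53.8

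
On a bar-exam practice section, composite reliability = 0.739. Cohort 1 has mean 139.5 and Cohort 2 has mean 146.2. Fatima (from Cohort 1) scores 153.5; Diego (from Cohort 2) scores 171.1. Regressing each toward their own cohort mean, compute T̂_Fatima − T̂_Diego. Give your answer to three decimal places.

T̂_Fatima = 0.739(153.5) + 0.261(139.5) = 149.84600
T̂_Diego = 0.739(171.1) + 0.261(146.2) = 164.60110
Difference = 149.84600 − 164.60110 = -14.75510

-14.755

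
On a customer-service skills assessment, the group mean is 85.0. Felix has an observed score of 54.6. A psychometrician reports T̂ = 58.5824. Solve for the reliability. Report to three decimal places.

T̂ = ρX + (1 − ρ)μ  ⇒  T̂ − μ = ρ(X − μ)
ρ = (T̂ − μ)/(X − μ) = (58.5824 − 85.0) / (54.6 − 85.0) = -26.4176 / -30.4 = 0.86900

0.869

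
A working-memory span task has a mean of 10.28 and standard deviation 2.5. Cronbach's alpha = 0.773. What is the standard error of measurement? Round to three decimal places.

1.191

SEM = SD · √(1 − ρ) = 2.5 × √0.227 = 2.5 × 0.4764 = 1.1911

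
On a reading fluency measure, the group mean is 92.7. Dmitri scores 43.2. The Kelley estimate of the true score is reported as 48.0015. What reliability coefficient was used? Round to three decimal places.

T̂ = ρX + (1 − ρ)μ  ⇒  T̂ − μ = ρ(X − μ)
ρ = (T̂ − μ)/(X − μ) = (48.0015 − 92.7) / (43.2 − 92.7) = -44.6985 / -49.5 = 0.90300

0.903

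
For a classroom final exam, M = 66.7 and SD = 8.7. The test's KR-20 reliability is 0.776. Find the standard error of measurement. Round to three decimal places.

4.118

SEM = SD · √(1 − ρ) = 8.7 × √0.224 = 8.7 × 0.4733 = 4.1176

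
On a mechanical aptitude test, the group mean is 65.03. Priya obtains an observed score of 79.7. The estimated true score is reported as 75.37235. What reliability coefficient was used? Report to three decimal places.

0.705

T̂ = ρX + (1 − ρ)μ  ⇒  T̂ − μ = ρ(X − μ)
ρ = (T̂ − μ)/(X − μ) = (75.37235 − 65.03) / (79.7 − 65.03) = 10.34235 / 14.67 = 0.70500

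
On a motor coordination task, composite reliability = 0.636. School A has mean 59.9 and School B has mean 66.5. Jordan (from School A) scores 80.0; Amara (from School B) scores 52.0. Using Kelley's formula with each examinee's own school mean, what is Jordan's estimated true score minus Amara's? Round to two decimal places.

T̂_Jordan = 0.636(80.0) + 0.364(59.9) = 72.6836
T̂_Amara = 0.636(52.0) + 0.364(66.5) = 57.2780
Difference = 72.6836 − 57.2780 = 15.4056

15.41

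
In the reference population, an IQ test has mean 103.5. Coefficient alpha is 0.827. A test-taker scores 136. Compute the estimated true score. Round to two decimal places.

Kelley's formula gives T̂ = 0.827·136 + 0.173·103.5 = 112.472 + 17.9055 = 130.377.

130.38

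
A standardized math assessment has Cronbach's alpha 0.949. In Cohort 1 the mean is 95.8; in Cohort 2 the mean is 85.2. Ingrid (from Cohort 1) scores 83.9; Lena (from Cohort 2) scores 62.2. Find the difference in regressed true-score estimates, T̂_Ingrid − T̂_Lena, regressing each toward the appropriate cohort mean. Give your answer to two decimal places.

T̂_Ingrid = 0.949(83.9) + 0.051(95.8) = 84.5069
T̂_Lena = 0.949(62.2) + 0.051(85.2) = 63.3730
Difference = 84.5069 − 63.3730 = 21.1339

21.13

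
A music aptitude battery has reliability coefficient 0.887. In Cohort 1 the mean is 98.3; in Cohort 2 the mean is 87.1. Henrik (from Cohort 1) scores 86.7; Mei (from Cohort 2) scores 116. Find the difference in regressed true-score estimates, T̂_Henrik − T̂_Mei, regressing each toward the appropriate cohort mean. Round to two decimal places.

-24.72

T̂_Henrik = 0.887(86.7) + 0.113(98.3) = 88.0108
T̂_Mei = 0.887(116) + 0.113(87.1) = 112.7343
Difference = 88.0108 − 112.7343 = -24.7235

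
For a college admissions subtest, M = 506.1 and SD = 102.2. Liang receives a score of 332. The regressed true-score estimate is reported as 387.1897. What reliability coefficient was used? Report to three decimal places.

0.683

T̂ = ρX + (1 − ρ)μ  ⇒  T̂ − μ = ρ(X − μ)
ρ = (T̂ − μ)/(X − μ) = (387.1897 − 506.1) / (332 − 506.1) = -118.9103 / -174.1 = 0.68300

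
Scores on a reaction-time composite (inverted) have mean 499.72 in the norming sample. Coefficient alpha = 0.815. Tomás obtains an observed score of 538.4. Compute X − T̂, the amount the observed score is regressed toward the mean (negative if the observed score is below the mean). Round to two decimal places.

T̂ = ρX + (1 − ρ)μ
  = 0.815 × 538.4 + 0.185 × 499.72
  = 438.7960 + 92.44820
  = 531.2442
  ≈ 531.244
X − T̂ = 538.4 − 531.244 = 7.156 → 7.16

7.16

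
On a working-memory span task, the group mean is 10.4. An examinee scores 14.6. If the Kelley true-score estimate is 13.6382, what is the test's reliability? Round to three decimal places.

T̂ = ρX + (1 − ρ)μ  ⇒  T̂ − μ = ρ(X − μ)
ρ = (T̂ − μ)/(X − μ) = (13.6382 − 10.4) / (14.6 − 10.4) = 3.2382 / 4.2 = 0.77100

0.771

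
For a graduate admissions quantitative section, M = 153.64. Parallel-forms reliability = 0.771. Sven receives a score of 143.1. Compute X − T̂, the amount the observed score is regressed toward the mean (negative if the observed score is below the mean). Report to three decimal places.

Kelley's formula gives T̂ = 0.771·143.1 + 0.229·153.64 = 110.3301 + 35.18356 = 145.51366.
X − T̂ = 143.1 − 145.5137 = -2.4137 → -2.414

-2.414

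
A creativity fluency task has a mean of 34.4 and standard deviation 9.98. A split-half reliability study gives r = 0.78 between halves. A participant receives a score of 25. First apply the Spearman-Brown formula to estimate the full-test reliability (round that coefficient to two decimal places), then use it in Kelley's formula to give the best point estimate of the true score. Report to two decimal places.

26.13

Spearman-Brown: ρ = 2r/(1 + r) = 2(0.78)/(1 + 0.78) = 1.560/1.78 = 0.8764 → 0.88
T̂ = 0.88(25) + 0.12(34.4) = 22.00 + 4.128 = 26.128 → 26.13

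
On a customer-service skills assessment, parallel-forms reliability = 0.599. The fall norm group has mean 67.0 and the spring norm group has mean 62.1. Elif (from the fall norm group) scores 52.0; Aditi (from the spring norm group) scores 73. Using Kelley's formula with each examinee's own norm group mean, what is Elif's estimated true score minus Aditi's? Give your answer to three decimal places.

T̂_Elif = 0.599(52.0) + 0.401(67.0) = 58.01500
T̂_Aditi = 0.599(73) + 0.401(62.1) = 68.62910
Difference = 58.01500 − 68.62910 = -10.61410

-10.614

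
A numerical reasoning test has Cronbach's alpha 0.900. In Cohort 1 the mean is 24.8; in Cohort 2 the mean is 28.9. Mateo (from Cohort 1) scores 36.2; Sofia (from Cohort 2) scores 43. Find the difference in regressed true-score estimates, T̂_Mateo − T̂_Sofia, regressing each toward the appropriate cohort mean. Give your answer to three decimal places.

T̂_Mateo = 0.900(36.2) + 0.100(24.8) = 35.06000
T̂_Sofia = 0.900(43) + 0.100(28.9) = 41.59000
Difference = 35.06000 − 41.59000 = -6.53000

-6.530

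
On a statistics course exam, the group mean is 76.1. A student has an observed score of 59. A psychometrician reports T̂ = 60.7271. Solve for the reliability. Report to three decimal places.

T̂ = ρX + (1 − ρ)μ  ⇒  T̂ − μ = ρ(X − μ)
ρ = (T̂ − μ)/(X − μ) = (60.7271 − 76.1) / (59 − 76.1) = -15.3729 / -17.1 = 0.89900

0.899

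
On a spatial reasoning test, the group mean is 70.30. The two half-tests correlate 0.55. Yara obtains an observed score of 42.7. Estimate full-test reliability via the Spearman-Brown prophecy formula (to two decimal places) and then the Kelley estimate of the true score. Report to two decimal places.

Spearman-Brown: ρ = 2r/(1 + r) = 2(0.55)/(1 + 0.55) = 1.100/1.55 = 0.7097 → 0.71
Weight the observed score by reliability and the mean by (1 − reliability): T̂ = 0.71·42.7 + 0.29·70.30 = 30.317 + 20.3870 = 50.704.

50.70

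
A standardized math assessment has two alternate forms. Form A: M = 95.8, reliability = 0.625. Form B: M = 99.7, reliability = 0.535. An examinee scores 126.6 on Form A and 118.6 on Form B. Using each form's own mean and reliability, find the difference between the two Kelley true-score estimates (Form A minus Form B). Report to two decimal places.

5.24

T̂_A = 0.625(126.6) + 0.375(95.8) = 115.0500
T̂_B = 0.535(118.6) + 0.465(99.7) = 109.8115
T̂_A − T̂_B = 5.2385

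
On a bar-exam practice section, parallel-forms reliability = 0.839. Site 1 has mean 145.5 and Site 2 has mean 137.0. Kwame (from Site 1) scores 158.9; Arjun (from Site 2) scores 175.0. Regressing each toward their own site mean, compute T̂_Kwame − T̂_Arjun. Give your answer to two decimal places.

-12.14

T̂_Kwame = 0.839(158.9) + 0.161(145.5) = 156.7426
T̂_Arjun = 0.839(175.0) + 0.161(137.0) = 168.8820
Difference = 156.7426 − 168.8820 = -12.1394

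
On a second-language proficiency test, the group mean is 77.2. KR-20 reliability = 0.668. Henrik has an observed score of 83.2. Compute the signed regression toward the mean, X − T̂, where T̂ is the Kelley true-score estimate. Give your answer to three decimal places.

1.992

T̂ = ρX + (1 − ρ)μ
  = 0.668 × 83.2 + 0.332 × 77.2
  = 55.5776 + 25.6304
  = 81.20800
  ≈ 81.2080
X − T̂ = 83.2 − 81.2080 = 1.9920 → 1.992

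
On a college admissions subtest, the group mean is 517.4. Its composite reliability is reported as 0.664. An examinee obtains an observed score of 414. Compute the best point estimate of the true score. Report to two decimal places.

T̂ = 0.664(414) + 0.336(517.4) = 274.896 + 173.8464 = 448.742 → 448.74

448.74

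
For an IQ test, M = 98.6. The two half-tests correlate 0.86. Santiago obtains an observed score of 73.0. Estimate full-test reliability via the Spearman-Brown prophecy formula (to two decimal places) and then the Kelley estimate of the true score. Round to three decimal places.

Spearman-Brown: ρ = 2r/(1 + r) = 2(0.86)/(1 + 0.86) = 1.720/1.86 = 0.9247 → 0.92
T̂ = 0.92(73.0) + 0.08(98.6) = 67.160 + 7.888 = 75.0480 → 75.048

75.048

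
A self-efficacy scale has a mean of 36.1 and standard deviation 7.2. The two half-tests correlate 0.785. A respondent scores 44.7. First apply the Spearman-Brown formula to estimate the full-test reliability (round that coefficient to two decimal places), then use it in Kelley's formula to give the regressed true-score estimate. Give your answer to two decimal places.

43.67

Spearman-Brown: ρ = 2r/(1 + r) = 2(0.785)/(1 + 0.785) = 1.5700/1.785 = 0.8796 → 0.88
Kelley's formula gives T̂ = 0.88·44.7 + 0.12·36.1 = 39.336 + 4.332 = 43.668.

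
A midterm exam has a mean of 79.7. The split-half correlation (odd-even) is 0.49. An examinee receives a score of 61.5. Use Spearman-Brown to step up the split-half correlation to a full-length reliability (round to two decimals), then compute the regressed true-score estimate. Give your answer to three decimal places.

Spearman-Brown: ρ = 2r/(1 + r) = 2(0.49)/(1 + 0.49) = 0.980/1.49 = 0.6577 → 0.66
T̂ = 0.66(61.5) + 0.34(79.7) = 40.590 + 27.098 = 67.6880 → 67.688

67.688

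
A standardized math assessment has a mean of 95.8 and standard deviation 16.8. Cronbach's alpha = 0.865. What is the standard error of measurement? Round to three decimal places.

6.173

SEM = SD · √(1 − ρ) = 16.8 × √0.135 = 16.8 × 0.3674 = 6.1727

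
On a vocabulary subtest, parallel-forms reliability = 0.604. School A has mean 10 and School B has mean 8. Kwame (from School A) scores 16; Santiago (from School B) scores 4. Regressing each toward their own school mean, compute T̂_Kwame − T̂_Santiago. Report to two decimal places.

8.04

T̂_Kwame = 0.604(16) + 0.396(10) = 13.6240
T̂_Santiago = 0.604(4) + 0.396(8) = 5.5840
Difference = 13.6240 − 5.5840 = 8.0400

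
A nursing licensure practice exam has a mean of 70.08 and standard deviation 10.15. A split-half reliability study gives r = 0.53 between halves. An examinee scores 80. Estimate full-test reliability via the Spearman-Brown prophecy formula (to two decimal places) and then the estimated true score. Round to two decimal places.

76.92

Spearman-Brown: ρ = 2r/(1 + r) = 2(0.53)/(1 + 0.53) = 1.060/1.53 = 0.6928 → 0.69
Kelley's formula gives T̂ = 0.69·80 + 0.31·70.08 = 55.20 + 21.7248 = 76.925.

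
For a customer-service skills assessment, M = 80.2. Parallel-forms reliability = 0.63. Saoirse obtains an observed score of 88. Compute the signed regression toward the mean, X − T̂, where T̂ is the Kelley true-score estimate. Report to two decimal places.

Weight the observed score by reliability and the mean by (1 − reliability): T̂ = 0.63·88 + 0.37·80.2 = 55.44 + 29.674 = 85.1140.
X − T̂ = 88 − 85.114 = 2.886 → 2.89

2.89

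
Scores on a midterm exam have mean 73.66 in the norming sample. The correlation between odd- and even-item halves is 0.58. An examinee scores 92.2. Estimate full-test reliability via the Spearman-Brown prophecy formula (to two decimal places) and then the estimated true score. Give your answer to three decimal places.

Spearman-Brown: ρ = 2r/(1 + r) = 2(0.58)/(1 + 0.58) = 1.160/1.58 = 0.7342 → 0.73
T̂ = 0.73(92.2) + 0.27(73.66) = 67.306 + 19.8882 = 87.1942 → 87.194

87.194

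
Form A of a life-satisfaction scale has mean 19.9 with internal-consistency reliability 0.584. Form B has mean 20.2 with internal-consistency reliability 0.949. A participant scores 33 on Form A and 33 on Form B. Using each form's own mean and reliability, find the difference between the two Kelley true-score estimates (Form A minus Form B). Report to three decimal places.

T̂_A = 0.584(33) + 0.416(19.9) = 27.55040
T̂_B = 0.949(33) + 0.051(20.2) = 32.34720
T̂_A − T̂_B = -4.79680

-4.797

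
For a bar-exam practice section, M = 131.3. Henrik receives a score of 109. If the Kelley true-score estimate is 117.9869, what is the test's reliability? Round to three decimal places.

0.597

T̂ = ρX + (1 − ρ)μ  ⇒  T̂ − μ = ρ(X − μ)
ρ = (T̂ − μ)/(X − μ) = (117.9869 − 131.3) / (109 − 131.3) = -13.3131 / -22.3 = 0.59700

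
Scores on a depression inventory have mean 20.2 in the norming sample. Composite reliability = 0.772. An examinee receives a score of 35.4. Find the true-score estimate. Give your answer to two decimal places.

Kelley's formula gives T̂ = 0.772·35.4 + 0.228·20.2 = 27.3288 + 4.6056 = 31.934.

31.93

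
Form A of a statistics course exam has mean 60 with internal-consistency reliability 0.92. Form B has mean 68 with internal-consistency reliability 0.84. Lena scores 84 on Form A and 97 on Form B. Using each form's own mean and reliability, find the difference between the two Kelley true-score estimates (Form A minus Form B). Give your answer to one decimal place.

-10.3

T̂_A = 0.92(84) + 0.08(60) = 82.080
T̂_B = 0.84(97) + 0.16(68) = 92.360
T̂_A − T̂_B = -10.280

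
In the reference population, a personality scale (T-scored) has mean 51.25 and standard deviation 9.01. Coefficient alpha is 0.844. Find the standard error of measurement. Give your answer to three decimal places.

3.559

SEM = SD · √(1 − ρ) = 9.01 × √0.156 = 9.01 × 0.3950 = 3.5587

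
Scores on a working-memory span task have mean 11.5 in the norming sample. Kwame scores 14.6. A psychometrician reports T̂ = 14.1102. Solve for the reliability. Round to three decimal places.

T̂ = ρX + (1 − ρ)μ  ⇒  T̂ − μ = ρ(X − μ)
ρ = (T̂ − μ)/(X − μ) = (14.1102 − 11.5) / (14.6 − 11.5) = 2.6102 / 3.1 = 0.84200

0.842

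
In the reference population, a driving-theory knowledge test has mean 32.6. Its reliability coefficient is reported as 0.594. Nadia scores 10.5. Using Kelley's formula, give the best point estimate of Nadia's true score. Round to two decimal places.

T̂ = ρX + (1 − ρ)μ
  = 0.594 × 10.5 + 0.406 × 32.6
  = 6.2370 + 13.2356
  = 19.473
  ≈ 19.47

19.47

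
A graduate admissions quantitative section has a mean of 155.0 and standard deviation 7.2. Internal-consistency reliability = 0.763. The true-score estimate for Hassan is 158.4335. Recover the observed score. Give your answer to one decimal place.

T̂ = ρX + (1 − ρ)μ  ⇒  X = (T̂ − (1 − ρ)μ) / ρ
X = (158.4335 − 0.237 × 155.0) / 0.763 = (158.4335 − 36.7350) / 0.763 = 121.6985 / 0.763 = 159.500

159.5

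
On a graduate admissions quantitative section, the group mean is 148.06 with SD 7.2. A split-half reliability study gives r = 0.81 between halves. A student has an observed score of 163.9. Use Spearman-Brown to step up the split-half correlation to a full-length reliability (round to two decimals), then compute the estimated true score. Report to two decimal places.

162.32

Spearman-Brown: ρ = 2r/(1 + r) = 2(0.81)/(1 + 0.81) = 1.620/1.81 = 0.8950 → 0.90
Kelley's formula gives T̂ = 0.90·163.9 + 0.10·148.06 = 147.510 + 14.8060 = 162.316.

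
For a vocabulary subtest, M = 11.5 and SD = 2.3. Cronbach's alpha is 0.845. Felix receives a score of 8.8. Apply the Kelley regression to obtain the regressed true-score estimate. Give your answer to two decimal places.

Kelley's formula gives T̂ = 0.845·8.8 + 0.155·11.5 = 7.4360 + 1.7825 = 9.219.

9.22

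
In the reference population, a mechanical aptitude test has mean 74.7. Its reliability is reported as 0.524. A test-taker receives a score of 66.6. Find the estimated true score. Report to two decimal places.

Weight the observed score by reliability and the mean by (1 − reliability): T̂ = 0.524·66.6 + 0.476·74.7 = 34.8984 + 35.5572 = 70.456.

70.46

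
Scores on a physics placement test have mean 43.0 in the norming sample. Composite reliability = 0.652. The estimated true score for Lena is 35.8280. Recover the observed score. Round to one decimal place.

32.0

T̂ = ρX + (1 − ρ)μ  ⇒  X = (T̂ − (1 − ρ)μ) / ρ
X = (35.8280 − 0.348 × 43.0) / 0.652 = (35.8280 − 14.9640) / 0.652 = 20.8640 / 0.652 = 32.000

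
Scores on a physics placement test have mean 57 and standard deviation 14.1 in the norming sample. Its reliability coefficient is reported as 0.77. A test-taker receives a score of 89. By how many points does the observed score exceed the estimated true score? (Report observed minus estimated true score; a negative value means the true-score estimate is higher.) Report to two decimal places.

Regress the observed score toward the mean by the unreliability: T̂ = 0.77·89 + 0.23·57 = 68.53 + 13.11 = 81.6400.
X − T̂ = 89 − 81.640 = 7.360 → 7.36

7.36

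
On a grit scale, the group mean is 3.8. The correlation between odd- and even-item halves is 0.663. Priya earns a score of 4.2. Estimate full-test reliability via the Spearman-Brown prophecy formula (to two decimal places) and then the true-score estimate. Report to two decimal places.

4.12

Spearman-Brown: ρ = 2r/(1 + r) = 2(0.663)/(1 + 0.663) = 1.3260/1.663 = 0.7974 → 0.80
T̂ = 0.80(4.2) + 0.20(3.8) = 3.360 + 0.760 = 4.120 → 4.12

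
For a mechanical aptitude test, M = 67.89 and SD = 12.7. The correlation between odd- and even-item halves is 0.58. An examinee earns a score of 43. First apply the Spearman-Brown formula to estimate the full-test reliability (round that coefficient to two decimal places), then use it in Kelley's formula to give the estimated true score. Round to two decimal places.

Spearman-Brown: ρ = 2r/(1 + r) = 2(0.58)/(1 + 0.58) = 1.160/1.58 = 0.7342 → 0.73
T̂ = ρX + (1 − ρ)μ
  = 0.73 × 43 + 0.27 × 67.89
  = 31.39 + 18.3303
  = 49.720
  ≈ 49.72

49.72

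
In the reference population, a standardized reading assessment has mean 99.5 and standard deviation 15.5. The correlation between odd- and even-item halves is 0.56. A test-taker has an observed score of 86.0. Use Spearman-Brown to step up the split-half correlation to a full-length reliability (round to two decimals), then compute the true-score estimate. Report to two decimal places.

89.78

Spearman-Brown: ρ = 2r/(1 + r) = 2(0.56)/(1 + 0.56) = 1.120/1.56 = 0.7179 → 0.72
T̂ = ρX + (1 − ρ)μ
  = 0.72 × 86.0 + 0.28 × 99.5
  = 61.920 + 27.860
  = 89.780
  ≈ 89.78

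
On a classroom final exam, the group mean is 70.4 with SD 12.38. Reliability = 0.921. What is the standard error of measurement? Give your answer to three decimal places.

SEM = SD · √(1 − ρ) = 12.38 × √0.079 = 12.38 × 0.2811 = 3.4796

3.480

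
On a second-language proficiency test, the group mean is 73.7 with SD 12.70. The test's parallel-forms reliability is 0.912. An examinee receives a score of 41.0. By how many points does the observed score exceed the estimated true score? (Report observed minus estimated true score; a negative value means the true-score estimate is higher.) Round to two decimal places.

-2.88

T̂ = ρX + (1 − ρ)μ
  = 0.912 × 41.0 + 0.088 × 73.7
  = 37.3920 + 6.4856
  = 43.8776
  ≈ 43.878
X − T̂ = 41.0 − 43.878 = -2.878 → -2.88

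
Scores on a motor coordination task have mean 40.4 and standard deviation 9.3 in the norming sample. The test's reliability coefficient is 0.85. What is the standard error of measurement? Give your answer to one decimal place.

SEM = SD · √(1 − ρ) = 9.3 × √0.15 = 9.3 × 0.3873 = 3.602

3.6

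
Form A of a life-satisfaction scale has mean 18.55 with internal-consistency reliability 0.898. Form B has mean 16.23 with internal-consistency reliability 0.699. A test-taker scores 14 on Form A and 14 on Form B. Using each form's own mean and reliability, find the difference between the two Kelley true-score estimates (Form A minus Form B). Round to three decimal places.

T̂_A = 0.898(14) + 0.102(18.55) = 14.46410
T̂_B = 0.699(14) + 0.301(16.23) = 14.67123
T̂_A − T̂_B = -0.20713

-0.207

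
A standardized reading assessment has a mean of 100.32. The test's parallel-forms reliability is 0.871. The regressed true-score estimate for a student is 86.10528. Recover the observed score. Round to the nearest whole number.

84

T̂ = ρX + (1 − ρ)μ  ⇒  X = (T̂ − (1 − ρ)μ) / ρ
X = (86.10528 − 0.129 × 100.32) / 0.871 = (86.10528 − 12.94128) / 0.871 = 73.16400 / 0.871 = 84.00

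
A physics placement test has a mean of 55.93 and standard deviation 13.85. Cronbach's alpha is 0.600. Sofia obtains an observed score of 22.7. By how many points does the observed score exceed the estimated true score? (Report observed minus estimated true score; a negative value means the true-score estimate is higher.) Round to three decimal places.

T̂ = 0.600(22.7) + 0.400(55.93) = 13.6200 + 22.37200 = 35.99200 → 35.9920
X − T̂ = 22.7 − 35.9920 = -13.2920 → -13.292

-13.292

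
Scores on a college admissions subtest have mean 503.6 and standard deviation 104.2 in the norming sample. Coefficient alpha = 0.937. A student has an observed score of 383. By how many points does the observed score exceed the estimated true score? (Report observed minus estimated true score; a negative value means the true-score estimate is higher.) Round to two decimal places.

-7.60

T̂ = 0.937(383) + 0.063(503.6) = 358.871 + 31.7268 = 390.5978 → 390.598
X − T̂ = 383 − 390.598 = -7.598 → -7.60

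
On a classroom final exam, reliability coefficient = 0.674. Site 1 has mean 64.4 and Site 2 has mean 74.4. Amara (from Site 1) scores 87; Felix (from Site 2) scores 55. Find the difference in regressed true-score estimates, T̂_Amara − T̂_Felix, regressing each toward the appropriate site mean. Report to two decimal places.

T̂_Amara = 0.674(87) + 0.326(64.4) = 79.6324
T̂_Felix = 0.674(55) + 0.326(74.4) = 61.3244
Difference = 79.6324 − 61.3244 = 18.3080

18.31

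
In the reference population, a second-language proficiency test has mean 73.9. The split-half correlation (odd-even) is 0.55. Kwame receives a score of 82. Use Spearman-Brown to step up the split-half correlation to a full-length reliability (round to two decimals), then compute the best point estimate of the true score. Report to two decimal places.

79.65

Spearman-Brown: ρ = 2r/(1 + r) = 2(0.55)/(1 + 0.55) = 1.100/1.55 = 0.7097 → 0.71
T̂ = 0.71(82) + 0.29(73.9) = 58.22 + 21.431 = 79.651 → 79.65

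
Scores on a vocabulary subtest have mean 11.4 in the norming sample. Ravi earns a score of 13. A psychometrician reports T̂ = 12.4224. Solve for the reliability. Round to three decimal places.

0.639

T̂ = ρX + (1 − ρ)μ  ⇒  T̂ − μ = ρ(X − μ)
ρ = (T̂ − μ)/(X − μ) = (12.4224 − 11.4) / (13 − 11.4) = 1.0224 / 1.6 = 0.63900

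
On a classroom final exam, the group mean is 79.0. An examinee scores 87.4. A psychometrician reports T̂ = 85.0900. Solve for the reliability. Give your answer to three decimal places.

T̂ = ρX + (1 − ρ)μ  ⇒  T̂ − μ = ρ(X − μ)
ρ = (T̂ − μ)/(X − μ) = (85.0900 − 79.0) / (87.4 − 79.0) = 6.0900 / 8.4 = 0.72500

0.725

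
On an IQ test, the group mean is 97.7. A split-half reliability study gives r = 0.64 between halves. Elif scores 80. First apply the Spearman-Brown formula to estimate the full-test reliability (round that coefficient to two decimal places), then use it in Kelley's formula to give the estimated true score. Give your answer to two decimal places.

Spearman-Brown: ρ = 2r/(1 + r) = 2(0.64)/(1 + 0.64) = 1.280/1.64 = 0.7805 → 0.78
Weight the observed score by reliability and the mean by (1 − reliability): T̂ = 0.78·80 + 0.22·97.7 = 62.40 + 21.494 = 83.894.

83.89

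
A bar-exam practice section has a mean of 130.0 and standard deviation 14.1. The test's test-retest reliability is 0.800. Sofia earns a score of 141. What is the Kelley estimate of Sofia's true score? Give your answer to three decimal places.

T̂ = 0.800(141) + 0.200(130.0) = 112.800 + 26.0000 = 138.8000 → 138.800

138.800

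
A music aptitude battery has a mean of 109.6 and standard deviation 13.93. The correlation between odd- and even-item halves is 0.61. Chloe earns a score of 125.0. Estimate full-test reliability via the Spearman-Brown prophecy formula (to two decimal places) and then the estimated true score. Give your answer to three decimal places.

121.304

Spearman-Brown: ρ = 2r/(1 + r) = 2(0.61)/(1 + 0.61) = 1.220/1.61 = 0.7578 → 0.76
T̂ = 0.76(125.0) + 0.24(109.6) = 95.000 + 26.304 = 121.3040 → 121.304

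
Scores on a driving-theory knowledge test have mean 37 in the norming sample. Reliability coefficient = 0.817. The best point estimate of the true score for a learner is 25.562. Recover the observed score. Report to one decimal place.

23.0

T̂ = ρX + (1 − ρ)μ  ⇒  X = (T̂ − (1 − ρ)μ) / ρ
X = (25.562 − 0.183 × 37) / 0.817 = (25.562 − 6.771) / 0.817 = 18.791 / 0.817 = 23.000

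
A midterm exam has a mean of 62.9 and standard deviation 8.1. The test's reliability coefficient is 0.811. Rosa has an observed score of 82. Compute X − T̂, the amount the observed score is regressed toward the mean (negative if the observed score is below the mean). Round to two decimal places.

Regress the observed score toward the mean by the unreliability: T̂ = 0.811·82 + 0.189·62.9 = 66.502 + 11.8881 = 78.3901.
X − T̂ = 82 − 78.390 = 3.610 → 3.61

3.61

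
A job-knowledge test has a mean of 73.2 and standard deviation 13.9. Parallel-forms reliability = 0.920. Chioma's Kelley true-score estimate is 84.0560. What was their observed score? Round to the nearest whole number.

T̂ = ρX + (1 − ρ)μ  ⇒  X = (T̂ − (1 − ρ)μ) / ρ
X = (84.0560 − 0.080 × 73.2) / 0.920 = (84.0560 − 5.8560) / 0.920 = 78.2000 / 0.920 = 85.00

85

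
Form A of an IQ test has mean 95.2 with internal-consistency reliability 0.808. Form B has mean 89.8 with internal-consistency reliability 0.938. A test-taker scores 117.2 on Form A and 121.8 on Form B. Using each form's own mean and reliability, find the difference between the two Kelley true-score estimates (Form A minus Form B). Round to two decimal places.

T̂_A = 0.808(117.2) + 0.192(95.2) = 112.9760
T̂_B = 0.938(121.8) + 0.062(89.8) = 119.8160
T̂_A − T̂_B = -6.8400

-6.84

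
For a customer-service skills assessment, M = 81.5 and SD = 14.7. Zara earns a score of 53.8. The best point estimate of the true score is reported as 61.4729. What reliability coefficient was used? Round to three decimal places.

0.723

T̂ = ρX + (1 − ρ)μ  ⇒  T̂ − μ = ρ(X − μ)
ρ = (T̂ − μ)/(X − μ) = (61.4729 − 81.5) / (53.8 − 81.5) = -20.0271 / -27.7 = 0.72300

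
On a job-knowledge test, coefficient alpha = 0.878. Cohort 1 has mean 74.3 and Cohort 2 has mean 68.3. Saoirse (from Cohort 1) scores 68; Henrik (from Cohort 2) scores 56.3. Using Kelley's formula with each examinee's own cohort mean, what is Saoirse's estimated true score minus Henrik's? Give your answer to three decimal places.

T̂_Saoirse = 0.878(68) + 0.122(74.3) = 68.76860
T̂_Henrik = 0.878(56.3) + 0.122(68.3) = 57.76400
Difference = 68.76860 − 57.76400 = 11.00460

11.005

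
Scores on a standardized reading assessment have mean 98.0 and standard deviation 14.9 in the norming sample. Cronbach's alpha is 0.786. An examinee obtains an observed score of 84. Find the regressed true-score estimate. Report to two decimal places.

87.00

T̂ = 0.786(84) + 0.214(98.0) = 66.024 + 20.9720 = 86.996 → 87.00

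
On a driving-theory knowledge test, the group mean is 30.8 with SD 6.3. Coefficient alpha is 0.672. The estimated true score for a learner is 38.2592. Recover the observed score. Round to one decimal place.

41.9

T̂ = ρX + (1 − ρ)μ  ⇒  X = (T̂ − (1 − ρ)μ) / ρ
X = (38.2592 − 0.328 × 30.8) / 0.672 = (38.2592 − 10.1024) / 0.672 = 28.1568 / 0.672 = 41.900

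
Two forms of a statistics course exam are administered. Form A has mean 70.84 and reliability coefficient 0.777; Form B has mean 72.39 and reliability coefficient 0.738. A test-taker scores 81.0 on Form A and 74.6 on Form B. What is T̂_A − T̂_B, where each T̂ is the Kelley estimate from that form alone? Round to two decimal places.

T̂_A = 0.777(81.0) + 0.223(70.84) = 78.7343
T̂_B = 0.738(74.6) + 0.262(72.39) = 74.0210
T̂_A − T̂_B = 4.7133

4.71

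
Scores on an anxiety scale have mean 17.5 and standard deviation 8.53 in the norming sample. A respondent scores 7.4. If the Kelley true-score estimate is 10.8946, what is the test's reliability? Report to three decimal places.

0.654

T̂ = ρX + (1 − ρ)μ  ⇒  T̂ − μ = ρ(X − μ)
ρ = (T̂ − μ)/(X − μ) = (10.8946 − 17.5) / (7.4 − 17.5) = -6.6054 / -10.1 = 0.65400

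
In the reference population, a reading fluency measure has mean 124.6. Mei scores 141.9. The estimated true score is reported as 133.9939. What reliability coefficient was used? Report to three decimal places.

0.543

T̂ = ρX + (1 − ρ)μ  ⇒  T̂ − μ = ρ(X − μ)
ρ = (T̂ − μ)/(X − μ) = (133.9939 − 124.6) / (141.9 − 124.6) = 9.3939 / 17.3 = 0.54300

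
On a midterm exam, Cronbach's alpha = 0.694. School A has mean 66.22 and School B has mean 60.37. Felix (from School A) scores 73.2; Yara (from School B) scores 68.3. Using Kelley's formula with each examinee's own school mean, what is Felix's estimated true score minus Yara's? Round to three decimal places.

T̂_Felix = 0.694(73.2) + 0.306(66.22) = 71.06412
T̂_Yara = 0.694(68.3) + 0.306(60.37) = 65.87342
Difference = 71.06412 − 65.87342 = 5.19070

5.191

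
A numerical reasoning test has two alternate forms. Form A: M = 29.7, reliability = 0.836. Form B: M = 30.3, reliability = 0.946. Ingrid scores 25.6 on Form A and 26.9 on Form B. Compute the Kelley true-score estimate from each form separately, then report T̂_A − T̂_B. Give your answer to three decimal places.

-0.811

T̂_A = 0.836(25.6) + 0.164(29.7) = 26.27240
T̂_B = 0.946(26.9) + 0.054(30.3) = 27.08360
T̂_A − T̂_B = -0.81120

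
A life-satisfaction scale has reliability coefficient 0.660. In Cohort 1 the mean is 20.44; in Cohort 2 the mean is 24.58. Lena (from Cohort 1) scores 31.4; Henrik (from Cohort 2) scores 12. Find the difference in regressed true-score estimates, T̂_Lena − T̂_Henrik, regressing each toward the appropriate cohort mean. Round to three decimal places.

11.396

T̂_Lena = 0.660(31.4) + 0.340(20.44) = 27.67360
T̂_Henrik = 0.660(12) + 0.340(24.58) = 16.27720
Difference = 27.67360 − 16.27720 = 11.39640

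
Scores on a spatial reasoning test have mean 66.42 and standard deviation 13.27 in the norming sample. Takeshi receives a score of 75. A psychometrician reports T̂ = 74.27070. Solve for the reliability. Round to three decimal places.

0.915

T̂ = ρX + (1 − ρ)μ  ⇒  T̂ − μ = ρ(X − μ)
ρ = (T̂ − μ)/(X − μ) = (74.27070 − 66.42) / (75 − 66.42) = 7.85070 / 8.58 = 0.91500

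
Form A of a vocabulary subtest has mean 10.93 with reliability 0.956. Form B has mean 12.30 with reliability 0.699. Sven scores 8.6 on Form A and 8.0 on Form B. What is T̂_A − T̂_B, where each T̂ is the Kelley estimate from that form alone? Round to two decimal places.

T̂_A = 0.956(8.6) + 0.044(10.93) = 8.7025
T̂_B = 0.699(8.0) + 0.301(12.30) = 9.2943
T̂_A − T̂_B = -0.5918

-0.59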